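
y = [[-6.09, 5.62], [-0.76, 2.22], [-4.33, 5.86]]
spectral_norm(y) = 11.20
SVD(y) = [[-0.74, 0.59], [-0.19, -0.65], [-0.65, -0.47]] @ diag([11.195712944798975, 1.386726958582928]) @ [[0.66, -0.75], [-0.75, -0.66]]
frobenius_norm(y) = 11.28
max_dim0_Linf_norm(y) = 6.09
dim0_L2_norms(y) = [7.51, 8.42]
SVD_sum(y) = [[-5.48, 6.16], [-1.44, 1.62], [-4.82, 5.42]] + [[-0.61, -0.54], [0.68, 0.6], [0.49, 0.44]]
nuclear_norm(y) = 12.58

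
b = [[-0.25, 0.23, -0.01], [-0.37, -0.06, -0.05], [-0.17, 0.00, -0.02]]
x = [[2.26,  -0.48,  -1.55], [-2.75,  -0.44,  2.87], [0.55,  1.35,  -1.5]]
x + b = [[2.01, -0.25, -1.56], [-3.12, -0.50, 2.82], [0.38, 1.35, -1.52]]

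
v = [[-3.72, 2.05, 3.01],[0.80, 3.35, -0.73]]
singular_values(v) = [5.22, 3.49]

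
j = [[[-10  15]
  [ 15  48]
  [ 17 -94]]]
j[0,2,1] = -94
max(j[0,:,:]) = 48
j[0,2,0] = 17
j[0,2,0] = 17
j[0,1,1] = 48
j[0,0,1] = 15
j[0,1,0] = 15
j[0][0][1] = 15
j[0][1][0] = 15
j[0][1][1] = 48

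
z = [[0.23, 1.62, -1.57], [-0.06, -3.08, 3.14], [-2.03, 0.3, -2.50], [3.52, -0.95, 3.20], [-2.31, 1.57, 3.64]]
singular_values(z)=[6.99, 4.54, 3.18]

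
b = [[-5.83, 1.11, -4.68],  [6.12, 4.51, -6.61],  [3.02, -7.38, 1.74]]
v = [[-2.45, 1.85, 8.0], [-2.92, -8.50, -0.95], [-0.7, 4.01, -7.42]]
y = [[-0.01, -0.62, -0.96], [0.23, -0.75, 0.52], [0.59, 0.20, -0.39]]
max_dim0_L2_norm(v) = 10.95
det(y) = -0.72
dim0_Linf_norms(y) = [0.59, 0.75, 0.96]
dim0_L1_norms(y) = [0.83, 1.57, 1.87]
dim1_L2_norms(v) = [8.57, 9.04, 8.46]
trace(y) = -1.15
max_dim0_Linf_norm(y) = 0.96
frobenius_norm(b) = 15.01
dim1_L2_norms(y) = [1.14, 0.94, 0.73]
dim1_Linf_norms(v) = [8.0, 8.5, 7.42]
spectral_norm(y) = 1.18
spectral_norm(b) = 10.99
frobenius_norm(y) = 1.65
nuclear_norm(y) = 2.78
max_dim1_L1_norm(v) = 12.37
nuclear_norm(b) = 24.84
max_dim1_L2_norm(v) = 9.04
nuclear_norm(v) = 23.96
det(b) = 479.79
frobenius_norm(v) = 15.06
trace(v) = -18.37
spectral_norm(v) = 11.13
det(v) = -343.98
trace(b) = 0.42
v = b @ y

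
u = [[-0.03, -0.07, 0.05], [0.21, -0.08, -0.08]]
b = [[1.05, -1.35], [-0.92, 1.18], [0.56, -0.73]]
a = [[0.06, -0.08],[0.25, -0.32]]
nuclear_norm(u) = 0.33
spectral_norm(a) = 0.42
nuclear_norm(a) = 0.42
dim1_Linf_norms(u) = [0.07, 0.21]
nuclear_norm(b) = 2.46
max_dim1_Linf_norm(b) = 1.35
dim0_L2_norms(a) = [0.26, 0.33]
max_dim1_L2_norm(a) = 0.41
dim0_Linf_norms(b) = [1.05, 1.35]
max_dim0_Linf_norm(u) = 0.21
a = u @ b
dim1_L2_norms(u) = [0.09, 0.24]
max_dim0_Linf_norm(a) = 0.32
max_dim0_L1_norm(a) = 0.4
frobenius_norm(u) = 0.26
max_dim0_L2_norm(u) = 0.21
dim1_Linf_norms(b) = [1.35, 1.18, 0.73]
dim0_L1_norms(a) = [0.31, 0.4]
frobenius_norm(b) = 2.45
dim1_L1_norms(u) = [0.15, 0.37]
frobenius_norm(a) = 0.42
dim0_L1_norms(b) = [2.53, 3.26]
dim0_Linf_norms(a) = [0.25, 0.32]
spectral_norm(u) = 0.24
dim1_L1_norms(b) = [2.4, 2.1, 1.29]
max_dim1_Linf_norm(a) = 0.32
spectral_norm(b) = 2.45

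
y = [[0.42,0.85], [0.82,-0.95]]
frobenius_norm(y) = 1.57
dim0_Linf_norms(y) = [0.82, 0.95]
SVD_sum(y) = [[-0.24, 0.56], [0.48, -1.10]] + [[0.66, 0.29], [0.34, 0.15]]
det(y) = -1.10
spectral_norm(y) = 1.35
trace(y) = -0.53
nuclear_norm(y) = 2.16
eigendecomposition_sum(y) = [[0.67, 0.32], [0.31, 0.15]] + [[-0.25, 0.53], [0.51, -1.1]]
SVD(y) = [[-0.45,0.89], [0.89,0.45]] @ diag([1.3454473366998208, 0.814598959100341]) @ [[0.4, -0.92], [0.92, 0.40]]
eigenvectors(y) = [[0.91, -0.43], [0.42, 0.90]]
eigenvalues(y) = [0.81, -1.34]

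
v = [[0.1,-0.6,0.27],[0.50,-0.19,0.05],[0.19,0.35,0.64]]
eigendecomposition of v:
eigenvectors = [[(0.72+0j), 0.72-0.00j, 0.23+0.00j],[0.11-0.62j, 0.11+0.62j, (0.18+0j)],[(-0.29+0.08j), -0.29-0.08j, (0.96+0j)]]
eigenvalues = [(-0.1+0.54j), (-0.1-0.54j), (0.75+0j)]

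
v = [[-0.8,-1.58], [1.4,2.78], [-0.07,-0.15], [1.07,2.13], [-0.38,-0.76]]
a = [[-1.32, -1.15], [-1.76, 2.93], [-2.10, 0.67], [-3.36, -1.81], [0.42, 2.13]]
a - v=[[-0.52, 0.43], [-3.16, 0.15], [-2.03, 0.82], [-4.43, -3.94], [0.80, 2.89]]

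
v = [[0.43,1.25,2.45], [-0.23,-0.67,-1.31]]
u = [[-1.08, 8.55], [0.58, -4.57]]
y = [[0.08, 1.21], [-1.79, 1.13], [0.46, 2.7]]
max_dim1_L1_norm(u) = 9.63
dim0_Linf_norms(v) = [0.43, 1.25, 2.45]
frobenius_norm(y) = 3.67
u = v @ y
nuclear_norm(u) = 9.77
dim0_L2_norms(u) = [1.23, 9.69]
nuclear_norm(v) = 3.16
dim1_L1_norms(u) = [9.63, 5.15]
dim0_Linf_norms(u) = [1.08, 8.55]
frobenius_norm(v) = 3.16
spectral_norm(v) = 3.16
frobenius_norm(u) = 9.77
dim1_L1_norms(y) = [1.29, 2.92, 3.16]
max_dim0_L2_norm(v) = 2.78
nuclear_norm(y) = 5.01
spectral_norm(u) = 9.77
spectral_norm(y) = 3.18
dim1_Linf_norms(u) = [8.55, 4.57]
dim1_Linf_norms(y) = [1.21, 1.79, 2.7]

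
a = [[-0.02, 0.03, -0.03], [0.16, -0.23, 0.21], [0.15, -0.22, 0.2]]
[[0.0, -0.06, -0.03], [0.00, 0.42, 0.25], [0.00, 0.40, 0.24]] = a @ [[0.0, 0.91, 0.54],  [-0.00, -0.61, -0.36],  [0.0, 0.66, 0.4]]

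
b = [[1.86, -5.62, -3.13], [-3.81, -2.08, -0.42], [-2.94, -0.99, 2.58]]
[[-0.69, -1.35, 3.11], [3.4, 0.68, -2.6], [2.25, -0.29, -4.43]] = b@[[-0.83,-0.32,0.69], [-0.09,0.33,0.16], [-0.11,-0.35,-0.87]]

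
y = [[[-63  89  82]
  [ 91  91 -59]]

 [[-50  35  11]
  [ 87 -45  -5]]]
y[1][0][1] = 35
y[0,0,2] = 82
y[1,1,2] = -5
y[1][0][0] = -50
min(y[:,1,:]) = -59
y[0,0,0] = -63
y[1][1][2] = -5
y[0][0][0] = -63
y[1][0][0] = -50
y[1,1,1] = -45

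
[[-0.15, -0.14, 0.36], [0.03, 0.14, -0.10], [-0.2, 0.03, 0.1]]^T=[[-0.15, 0.03, -0.20],[-0.14, 0.14, 0.03],[0.36, -0.10, 0.10]]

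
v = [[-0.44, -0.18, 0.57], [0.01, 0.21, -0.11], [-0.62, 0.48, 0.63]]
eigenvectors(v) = [[-0.80+0.00j, -0.48+0.33j, -0.48-0.33j], [-0.19+0.00j, (0.02-0.21j), 0.02+0.21j], [(-0.57+0j), (-0.79+0j), -0.79-0.00j]]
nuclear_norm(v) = 1.69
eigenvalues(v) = [(-0.08+0j), (0.24+0.39j), (0.24-0.39j)]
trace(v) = 0.40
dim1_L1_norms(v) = [1.19, 0.33, 1.73]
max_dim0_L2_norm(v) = 0.86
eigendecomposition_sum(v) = [[-0.08+0.00j, (-0.12+0j), (0.04-0j)], [-0.02+0.00j, (-0.03+0j), (0.01-0j)], [-0.06+0.00j, -0.09+0.00j, 0.03-0.00j]] + [[-0.18+0.10j, (-0.03-0.41j), (0.26-0.01j)], [0.01-0.07j, (0.12+0.09j), -0.06+0.07j], [-0.28-0.02j, 0.28-0.48j, 0.30+0.19j]] + [[-0.18-0.10j, -0.03+0.41j, (0.26+0.01j)], [0.01+0.07j, 0.12-0.09j, (-0.06-0.07j)], [-0.28+0.02j, 0.28+0.48j, (0.3-0.19j)]]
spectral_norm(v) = 1.17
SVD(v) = [[-0.55,-0.73,0.41], [0.03,0.47,0.88], [-0.83,0.5,-0.24]] @ diag([1.1723907619600606, 0.49362934672987596, 0.027017944365625508]) @ [[0.65, -0.25, -0.72], [0.03, 0.95, -0.31], [-0.76, -0.18, -0.62]]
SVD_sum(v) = [[-0.42, 0.16, 0.47], [0.02, -0.01, -0.02], [-0.63, 0.24, 0.7]] + [[-0.01, -0.34, 0.11], [0.01, 0.22, -0.07], [0.01, 0.23, -0.08]] + [[-0.01, -0.0, -0.01],[-0.02, -0.00, -0.01],[0.0, 0.00, 0.00]]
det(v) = -0.02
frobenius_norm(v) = 1.27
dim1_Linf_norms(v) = [0.57, 0.21, 0.63]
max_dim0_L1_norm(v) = 1.31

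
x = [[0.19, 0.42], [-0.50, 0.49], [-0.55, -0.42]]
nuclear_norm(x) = 1.53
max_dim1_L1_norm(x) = 0.99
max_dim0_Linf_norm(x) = 0.55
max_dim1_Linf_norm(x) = 0.55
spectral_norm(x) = 0.81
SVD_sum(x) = [[0.30, 0.31],[0.0, 0.00],[-0.48, -0.49]] + [[-0.11, 0.11],[-0.5, 0.49],[-0.07, 0.07]]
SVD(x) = [[-0.54, -0.21], [-0.01, -0.97], [0.84, -0.14]] @ diag([0.8102993989937417, 0.7245100993018531]) @ [[-0.7, -0.72], [0.72, -0.70]]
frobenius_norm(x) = 1.09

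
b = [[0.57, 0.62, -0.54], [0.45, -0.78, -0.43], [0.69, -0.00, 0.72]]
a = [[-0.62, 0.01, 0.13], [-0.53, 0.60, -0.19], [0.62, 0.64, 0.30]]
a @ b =[[-0.26,-0.39,0.42], [-0.16,-0.8,-0.11], [0.85,-0.11,-0.39]]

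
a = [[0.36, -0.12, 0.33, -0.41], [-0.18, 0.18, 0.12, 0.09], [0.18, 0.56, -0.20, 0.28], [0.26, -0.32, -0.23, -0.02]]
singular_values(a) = [0.83, 0.51, 0.5, 0.04]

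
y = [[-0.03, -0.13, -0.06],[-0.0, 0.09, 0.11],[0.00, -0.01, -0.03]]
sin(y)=[[-0.03, -0.13, -0.06], [0.0, 0.09, 0.11], [0.00, -0.01, -0.03]]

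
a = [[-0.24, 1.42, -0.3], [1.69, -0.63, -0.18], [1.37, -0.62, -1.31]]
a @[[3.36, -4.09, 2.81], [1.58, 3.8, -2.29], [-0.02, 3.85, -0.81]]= [[1.44, 5.22, -3.68], [4.69, -10.00, 6.34], [3.65, -13.00, 6.33]]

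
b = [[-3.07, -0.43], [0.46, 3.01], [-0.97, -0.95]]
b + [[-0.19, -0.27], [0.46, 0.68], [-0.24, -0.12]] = [[-3.26, -0.70], [0.92, 3.69], [-1.21, -1.07]]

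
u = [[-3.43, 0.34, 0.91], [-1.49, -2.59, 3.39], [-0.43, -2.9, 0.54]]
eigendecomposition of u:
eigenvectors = [[-0.88+0.00j, 0.22-0.04j, (0.22+0.04j)], [(-0.3+0j), (0.71+0j), (0.71-0j)], [-0.36+0.00j, (0.37+0.55j), 0.37-0.55j]]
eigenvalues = [(-2.95+0j), (-1.27+2.7j), (-1.27-2.7j)]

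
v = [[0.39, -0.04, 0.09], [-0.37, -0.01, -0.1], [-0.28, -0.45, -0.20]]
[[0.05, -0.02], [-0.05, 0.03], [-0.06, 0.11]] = v @ [[0.13, -0.06], [0.05, -0.19], [-0.0, -0.05]]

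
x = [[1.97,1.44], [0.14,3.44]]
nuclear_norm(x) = 5.56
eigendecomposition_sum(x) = [[1.71, -1.54], [-0.15, 0.14]] + [[0.26, 2.98], [0.29, 3.30]]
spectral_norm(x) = 3.86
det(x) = 6.58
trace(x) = 5.41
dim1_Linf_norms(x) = [1.97, 3.44]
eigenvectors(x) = [[-1.00, -0.67], [0.09, -0.74]]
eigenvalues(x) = [1.84, 3.57]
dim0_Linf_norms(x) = [1.97, 3.44]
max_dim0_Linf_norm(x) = 3.44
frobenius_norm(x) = 4.22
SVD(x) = [[0.50, 0.86], [0.86, -0.5]] @ diag([3.861039103955217, 1.7029612554984015]) @ [[0.29, 0.96], [0.96, -0.29]]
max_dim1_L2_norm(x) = 3.44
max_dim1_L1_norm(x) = 3.58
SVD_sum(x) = [[0.56,  1.86], [0.96,  3.19]] + [[1.41,  -0.42], [-0.82,  0.25]]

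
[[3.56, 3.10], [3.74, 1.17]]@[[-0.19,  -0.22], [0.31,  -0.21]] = [[0.28, -1.43], [-0.35, -1.07]]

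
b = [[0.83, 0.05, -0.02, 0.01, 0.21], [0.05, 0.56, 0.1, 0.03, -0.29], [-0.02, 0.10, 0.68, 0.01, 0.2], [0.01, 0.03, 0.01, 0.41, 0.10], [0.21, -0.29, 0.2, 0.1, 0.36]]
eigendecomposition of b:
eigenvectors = [[-0.23, 0.09, -0.81, 0.45, -0.29], [0.48, -0.13, 0.20, 0.08, -0.84], [-0.30, 0.17, -0.24, -0.84, -0.33], [-0.21, -0.97, -0.10, -0.09, -0.0], [0.76, -0.09, -0.49, -0.27, 0.31]]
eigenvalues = [0.01, 0.42, 0.94, 0.75, 0.73]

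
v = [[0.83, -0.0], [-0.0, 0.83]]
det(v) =0.689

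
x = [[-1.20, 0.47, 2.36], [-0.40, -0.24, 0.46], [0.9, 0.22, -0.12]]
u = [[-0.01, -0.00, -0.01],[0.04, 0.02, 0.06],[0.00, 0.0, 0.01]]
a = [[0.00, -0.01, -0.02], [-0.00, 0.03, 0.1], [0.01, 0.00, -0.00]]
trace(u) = 0.02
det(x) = 0.56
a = u @ x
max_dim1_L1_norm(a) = 0.13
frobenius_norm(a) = 0.11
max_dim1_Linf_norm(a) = 0.1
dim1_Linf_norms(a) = [0.02, 0.1, 0.01]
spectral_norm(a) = 0.11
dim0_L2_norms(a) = [0.01, 0.03, 0.1]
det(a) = -0.00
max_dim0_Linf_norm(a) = 0.1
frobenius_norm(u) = 0.08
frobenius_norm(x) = 2.92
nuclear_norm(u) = 0.09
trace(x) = -1.56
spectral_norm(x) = 2.79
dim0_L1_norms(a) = [0.01, 0.04, 0.12]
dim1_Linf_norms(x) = [2.36, 0.46, 0.9]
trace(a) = 0.03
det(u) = -0.00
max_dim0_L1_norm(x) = 2.94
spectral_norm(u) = 0.08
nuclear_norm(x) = 3.86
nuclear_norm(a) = 0.12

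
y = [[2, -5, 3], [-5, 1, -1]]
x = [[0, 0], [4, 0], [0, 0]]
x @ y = [[0, 0, 0], [8, -20, 12], [0, 0, 0]]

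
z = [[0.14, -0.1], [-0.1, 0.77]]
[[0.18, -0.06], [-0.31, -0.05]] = z@[[1.07, -0.55], [-0.27, -0.14]]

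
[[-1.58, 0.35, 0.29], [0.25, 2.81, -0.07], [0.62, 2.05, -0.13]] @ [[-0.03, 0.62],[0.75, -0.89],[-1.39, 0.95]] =[[-0.09, -1.02],  [2.20, -2.41],  [1.70, -1.56]]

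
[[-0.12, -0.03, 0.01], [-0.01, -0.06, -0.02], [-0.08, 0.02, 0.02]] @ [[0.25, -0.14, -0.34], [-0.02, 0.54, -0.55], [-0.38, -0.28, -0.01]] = [[-0.03, -0.00, 0.06],[0.01, -0.03, 0.04],[-0.03, 0.02, 0.02]]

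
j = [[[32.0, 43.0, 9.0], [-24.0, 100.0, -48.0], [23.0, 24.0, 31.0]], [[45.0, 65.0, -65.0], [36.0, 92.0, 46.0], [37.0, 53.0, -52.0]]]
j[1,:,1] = [65.0, 92.0, 53.0]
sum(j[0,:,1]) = 167.0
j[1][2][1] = 53.0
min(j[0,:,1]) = 24.0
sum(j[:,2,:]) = 116.0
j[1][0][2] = -65.0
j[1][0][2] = -65.0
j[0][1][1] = 100.0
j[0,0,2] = 9.0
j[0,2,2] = 31.0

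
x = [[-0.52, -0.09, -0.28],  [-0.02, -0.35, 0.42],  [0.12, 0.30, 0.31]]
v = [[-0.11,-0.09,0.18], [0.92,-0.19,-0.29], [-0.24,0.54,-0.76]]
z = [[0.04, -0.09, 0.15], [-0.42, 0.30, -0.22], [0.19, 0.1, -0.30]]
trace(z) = 0.04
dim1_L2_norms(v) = [0.23, 0.98, 0.96]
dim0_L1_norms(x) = [0.66, 0.74, 1.01]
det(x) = 0.11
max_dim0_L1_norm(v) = 1.27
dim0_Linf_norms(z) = [0.42, 0.3, 0.3]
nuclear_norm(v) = 1.99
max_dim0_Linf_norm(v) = 0.92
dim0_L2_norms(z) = [0.46, 0.33, 0.4]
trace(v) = -1.06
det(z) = -0.00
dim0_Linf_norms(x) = [0.52, 0.35, 0.42]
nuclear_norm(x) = 1.52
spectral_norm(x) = 0.71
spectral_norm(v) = 1.03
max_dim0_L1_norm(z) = 0.67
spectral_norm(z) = 0.58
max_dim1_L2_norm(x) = 0.6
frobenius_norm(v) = 1.39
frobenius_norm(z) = 0.70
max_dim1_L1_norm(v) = 1.54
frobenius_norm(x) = 0.93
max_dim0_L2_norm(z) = 0.46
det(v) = -0.02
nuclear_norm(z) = 0.97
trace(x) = -0.56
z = x @ v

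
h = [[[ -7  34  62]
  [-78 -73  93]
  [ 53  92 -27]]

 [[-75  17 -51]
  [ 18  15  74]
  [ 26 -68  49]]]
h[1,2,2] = 49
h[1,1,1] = 15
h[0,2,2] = -27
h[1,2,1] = -68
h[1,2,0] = 26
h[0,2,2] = -27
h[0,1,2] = 93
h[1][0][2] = -51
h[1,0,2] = -51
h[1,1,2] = 74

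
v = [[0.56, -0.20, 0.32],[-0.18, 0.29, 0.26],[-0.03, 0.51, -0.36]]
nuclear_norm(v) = 1.66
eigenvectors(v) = [[-0.58, -0.00, -0.32], [0.71, 0.85, -0.34], [0.4, 0.53, 0.88]]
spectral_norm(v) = 0.82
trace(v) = 0.49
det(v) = -0.14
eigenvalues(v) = [0.58, 0.45, -0.55]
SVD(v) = [[-0.74, 0.61, 0.27], [0.19, -0.19, 0.96], [0.64, 0.77, 0.02]] @ diag([0.8235953497220876, 0.43349804152336147, 0.405549192961301]) @ [[-0.57, 0.65, -0.51], [0.82, 0.49, -0.30], [-0.06, 0.59, 0.81]]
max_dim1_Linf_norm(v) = 0.56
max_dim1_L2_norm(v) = 0.68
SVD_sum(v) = [[0.35, -0.39, 0.31],[-0.09, 0.1, -0.08],[-0.3, 0.34, -0.27]] + [[0.22, 0.13, -0.08],  [-0.07, -0.04, 0.02],  [0.27, 0.16, -0.1]] + [[-0.01, 0.06, 0.09], [-0.02, 0.23, 0.32], [-0.00, 0.01, 0.01]]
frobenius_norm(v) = 1.02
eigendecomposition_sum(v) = [[0.57, -0.10, 0.17], [-0.71, 0.13, -0.21], [-0.40, 0.07, -0.12]] + [[-0.00, -0.0, -0.00], [0.54, 0.27, 0.3], [0.34, 0.17, 0.19]] + [[-0.01, -0.1, 0.15], [-0.01, -0.1, 0.17], [0.03, 0.27, -0.43]]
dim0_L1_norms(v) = [0.77, 1.0, 0.94]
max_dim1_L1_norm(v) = 1.08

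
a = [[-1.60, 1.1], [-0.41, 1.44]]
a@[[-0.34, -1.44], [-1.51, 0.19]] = [[-1.12, 2.51], [-2.04, 0.86]]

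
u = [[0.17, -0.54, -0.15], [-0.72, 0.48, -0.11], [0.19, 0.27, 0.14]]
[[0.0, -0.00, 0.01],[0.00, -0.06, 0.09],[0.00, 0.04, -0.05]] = u@[[0.00, 0.13, -0.19], [0.00, 0.06, -0.09], [-0.00, -0.04, 0.06]]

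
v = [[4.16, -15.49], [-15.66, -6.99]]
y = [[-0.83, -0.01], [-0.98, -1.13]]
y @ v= [[-3.3, 12.93], [13.62, 23.08]]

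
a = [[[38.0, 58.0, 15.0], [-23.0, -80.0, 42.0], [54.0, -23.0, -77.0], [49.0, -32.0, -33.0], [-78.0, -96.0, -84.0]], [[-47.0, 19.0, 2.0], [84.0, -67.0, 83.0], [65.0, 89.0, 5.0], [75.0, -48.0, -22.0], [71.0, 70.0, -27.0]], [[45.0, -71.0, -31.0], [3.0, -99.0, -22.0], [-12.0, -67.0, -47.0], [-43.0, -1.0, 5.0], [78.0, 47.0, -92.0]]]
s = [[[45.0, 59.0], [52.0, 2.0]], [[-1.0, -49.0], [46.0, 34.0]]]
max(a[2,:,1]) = 47.0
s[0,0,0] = 45.0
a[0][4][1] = -96.0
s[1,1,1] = 34.0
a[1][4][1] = 70.0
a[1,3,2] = -22.0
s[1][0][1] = -49.0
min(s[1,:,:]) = -49.0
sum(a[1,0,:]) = -26.0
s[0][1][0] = 52.0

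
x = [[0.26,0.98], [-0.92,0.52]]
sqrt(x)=[[0.76, 0.58], [-0.55, 0.92]]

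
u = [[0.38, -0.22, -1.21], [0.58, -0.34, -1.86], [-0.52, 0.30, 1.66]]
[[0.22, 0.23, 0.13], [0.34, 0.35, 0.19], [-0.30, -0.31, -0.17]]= u @[[-0.02, 0.3, -0.02], [-0.09, 0.15, -0.06], [-0.17, -0.12, -0.1]]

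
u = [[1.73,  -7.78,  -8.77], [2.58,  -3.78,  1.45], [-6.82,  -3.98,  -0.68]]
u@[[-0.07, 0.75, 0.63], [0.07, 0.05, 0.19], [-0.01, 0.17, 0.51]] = [[-0.58,-0.58,-4.86], [-0.46,1.99,1.65], [0.21,-5.43,-5.4]]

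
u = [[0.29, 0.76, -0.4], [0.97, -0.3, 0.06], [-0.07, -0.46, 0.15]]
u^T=[[0.29, 0.97, -0.07],[0.76, -0.3, -0.46],[-0.40, 0.06, 0.15]]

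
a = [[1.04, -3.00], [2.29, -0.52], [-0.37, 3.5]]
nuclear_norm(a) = 6.98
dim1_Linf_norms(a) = [3.0, 2.29, 3.5]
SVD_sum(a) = [[1.00, -3.01], [0.38, -1.15], [-1.08, 3.26]] + [[0.04, 0.01], [1.91, 0.63], [0.71, 0.24]]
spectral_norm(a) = 4.84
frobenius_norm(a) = 5.29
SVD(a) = [[0.66, 0.02], [0.25, 0.94], [-0.71, 0.35]] @ diag([4.835096375270172, 2.145889801888542]) @ [[0.31,-0.95], [0.95,0.31]]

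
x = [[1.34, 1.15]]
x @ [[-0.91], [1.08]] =[[0.02]]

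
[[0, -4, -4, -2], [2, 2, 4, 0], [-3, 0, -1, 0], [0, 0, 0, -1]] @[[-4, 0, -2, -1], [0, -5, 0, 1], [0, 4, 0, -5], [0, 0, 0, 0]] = [[0, 4, 0, 16], [-8, 6, -4, -20], [12, -4, 6, 8], [0, 0, 0, 0]]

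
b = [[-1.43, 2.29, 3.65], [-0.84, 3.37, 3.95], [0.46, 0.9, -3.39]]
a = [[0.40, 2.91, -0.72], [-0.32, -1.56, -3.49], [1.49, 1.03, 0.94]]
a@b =[[-3.35, 10.07, 15.40], [0.16, -9.13, 4.5], [-2.56, 7.73, 6.32]]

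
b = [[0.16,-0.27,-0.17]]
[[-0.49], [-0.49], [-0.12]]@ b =[[-0.08, 0.13, 0.08], [-0.08, 0.13, 0.08], [-0.02, 0.03, 0.02]]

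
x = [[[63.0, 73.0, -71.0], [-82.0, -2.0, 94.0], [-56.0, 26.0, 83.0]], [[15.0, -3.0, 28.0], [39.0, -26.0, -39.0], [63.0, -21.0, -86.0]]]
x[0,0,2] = -71.0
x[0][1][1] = -2.0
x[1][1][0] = 39.0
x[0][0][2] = -71.0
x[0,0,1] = 73.0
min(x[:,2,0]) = -56.0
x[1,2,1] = -21.0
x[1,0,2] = 28.0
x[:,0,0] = [63.0, 15.0]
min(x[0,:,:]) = -82.0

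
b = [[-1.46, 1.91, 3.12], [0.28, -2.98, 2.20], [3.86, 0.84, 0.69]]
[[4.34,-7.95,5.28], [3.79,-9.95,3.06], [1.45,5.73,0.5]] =b @ [[0.13, 1.64, -0.17], [-0.13, 1.50, 0.10], [1.53, -2.70, 1.55]]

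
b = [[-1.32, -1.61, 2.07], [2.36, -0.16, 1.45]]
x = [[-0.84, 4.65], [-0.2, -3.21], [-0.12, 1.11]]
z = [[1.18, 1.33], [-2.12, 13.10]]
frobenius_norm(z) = 13.39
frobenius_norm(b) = 4.04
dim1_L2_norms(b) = [2.94, 2.77]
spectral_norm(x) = 5.79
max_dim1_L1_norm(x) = 5.49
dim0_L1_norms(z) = [3.3, 14.43]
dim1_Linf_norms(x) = [4.65, 3.21, 1.11]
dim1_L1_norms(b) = [5.0, 3.97]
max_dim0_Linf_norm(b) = 2.36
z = b @ x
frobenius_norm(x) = 5.82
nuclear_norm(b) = 5.71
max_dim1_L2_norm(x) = 4.73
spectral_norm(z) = 13.32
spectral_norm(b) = 2.94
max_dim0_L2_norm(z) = 13.17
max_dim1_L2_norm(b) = 2.94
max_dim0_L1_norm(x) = 8.97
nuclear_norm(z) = 14.69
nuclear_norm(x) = 6.43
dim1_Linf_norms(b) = [2.07, 2.36]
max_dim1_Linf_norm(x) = 4.65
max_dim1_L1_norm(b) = 5.0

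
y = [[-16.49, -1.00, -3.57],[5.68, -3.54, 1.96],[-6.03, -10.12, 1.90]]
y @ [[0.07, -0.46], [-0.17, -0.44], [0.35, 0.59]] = [[-2.23, 5.92],  [1.69, 0.1],  [1.96, 8.35]]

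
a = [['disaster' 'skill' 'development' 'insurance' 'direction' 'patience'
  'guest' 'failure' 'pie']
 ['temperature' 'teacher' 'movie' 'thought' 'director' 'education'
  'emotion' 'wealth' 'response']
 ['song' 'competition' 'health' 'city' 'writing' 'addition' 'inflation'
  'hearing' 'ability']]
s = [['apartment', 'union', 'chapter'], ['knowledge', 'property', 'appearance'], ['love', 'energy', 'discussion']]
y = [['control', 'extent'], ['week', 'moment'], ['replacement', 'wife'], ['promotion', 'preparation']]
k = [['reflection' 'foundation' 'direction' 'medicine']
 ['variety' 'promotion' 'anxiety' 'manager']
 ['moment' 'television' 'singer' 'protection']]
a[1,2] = 'movie'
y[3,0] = 'promotion'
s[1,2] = 'appearance'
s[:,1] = ['union', 'property', 'energy']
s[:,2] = ['chapter', 'appearance', 'discussion']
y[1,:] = ['week', 'moment']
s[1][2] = 'appearance'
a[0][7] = 'failure'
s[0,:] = ['apartment', 'union', 'chapter']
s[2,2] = 'discussion'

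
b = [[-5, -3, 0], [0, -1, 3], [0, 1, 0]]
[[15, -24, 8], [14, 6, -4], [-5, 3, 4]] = b@[[0, 3, -4], [-5, 3, 4], [3, 3, 0]]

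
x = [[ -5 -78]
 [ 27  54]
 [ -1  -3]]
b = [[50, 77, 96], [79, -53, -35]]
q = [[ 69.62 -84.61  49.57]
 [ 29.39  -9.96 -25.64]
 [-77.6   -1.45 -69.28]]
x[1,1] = 54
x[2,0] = -1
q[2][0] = -77.6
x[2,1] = -3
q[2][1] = -1.45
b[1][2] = -35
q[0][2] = 49.57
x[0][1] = -78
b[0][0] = 50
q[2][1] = -1.45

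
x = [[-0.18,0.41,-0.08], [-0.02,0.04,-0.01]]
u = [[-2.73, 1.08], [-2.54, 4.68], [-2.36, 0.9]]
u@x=[[0.47, -1.08, 0.21], [0.36, -0.85, 0.16], [0.41, -0.93, 0.18]]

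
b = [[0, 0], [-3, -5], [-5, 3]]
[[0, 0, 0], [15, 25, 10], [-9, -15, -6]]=b @ [[0, 0, 0], [-3, -5, -2]]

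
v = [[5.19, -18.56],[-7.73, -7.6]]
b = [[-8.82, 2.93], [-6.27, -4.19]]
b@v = [[-68.42, 141.43], [-0.15, 148.22]]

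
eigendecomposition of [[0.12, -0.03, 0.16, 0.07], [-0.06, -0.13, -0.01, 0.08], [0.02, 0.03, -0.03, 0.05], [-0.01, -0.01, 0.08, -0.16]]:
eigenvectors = [[0.97+0.00j, (0.18+0.02j), (0.18-0.02j), (-0.69+0j)], [(-0.22+0j), 0.83+0.00j, (0.83-0j), (0.46+0j)], [0.07+0.00j, (-0.06-0.17j), (-0.06+0.17j), 0.50+0.00j], [(-0.01+0j), (-0.26+0.42j), (-0.26-0.42j), 0.27+0.00j]]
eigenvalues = [(0.14+0j), (-0.17+0.04j), (-0.17-0.04j), (-0+0j)]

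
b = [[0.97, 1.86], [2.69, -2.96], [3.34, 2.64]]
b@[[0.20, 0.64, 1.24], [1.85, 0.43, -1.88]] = [[3.64, 1.42, -2.29], [-4.94, 0.45, 8.90], [5.55, 3.27, -0.82]]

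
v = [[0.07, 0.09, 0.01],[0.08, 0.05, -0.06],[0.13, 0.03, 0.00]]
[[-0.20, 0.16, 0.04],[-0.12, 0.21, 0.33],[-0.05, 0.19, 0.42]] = v@[[0.13, 1.21, 3.69], [-2.31, 1.00, -2.12], [0.21, -0.99, -2.35]]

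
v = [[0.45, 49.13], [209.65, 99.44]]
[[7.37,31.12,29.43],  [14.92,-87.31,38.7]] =v @ [[-0.00, -0.72, -0.1],[0.15, 0.64, 0.6]]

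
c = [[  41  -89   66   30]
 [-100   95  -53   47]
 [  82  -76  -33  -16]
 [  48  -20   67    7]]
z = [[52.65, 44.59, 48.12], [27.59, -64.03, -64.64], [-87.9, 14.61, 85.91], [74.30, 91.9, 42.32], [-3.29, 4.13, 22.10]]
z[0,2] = 48.12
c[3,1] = -20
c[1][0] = -100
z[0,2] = 48.12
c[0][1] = -89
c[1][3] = 47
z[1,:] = [27.59, -64.03, -64.64]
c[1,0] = -100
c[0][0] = 41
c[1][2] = -53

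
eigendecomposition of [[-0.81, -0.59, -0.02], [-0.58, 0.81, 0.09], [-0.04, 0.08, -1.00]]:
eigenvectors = [[-0.31+0.00j, 0.12+0.58j, 0.12-0.58j], [0.95+0.00j, (0.08+0.19j), (0.08-0.19j)], [0.04+0.00j, (-0.78+0j), (-0.78-0j)]]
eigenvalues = [(1+0j), (-1+0.01j), (-1-0.01j)]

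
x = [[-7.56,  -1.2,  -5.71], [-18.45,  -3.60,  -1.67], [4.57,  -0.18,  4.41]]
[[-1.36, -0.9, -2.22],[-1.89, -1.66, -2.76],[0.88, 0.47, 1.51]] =x@[[0.08, 0.06, 0.12], [0.06, 0.13, 0.05], [0.12, 0.05, 0.22]]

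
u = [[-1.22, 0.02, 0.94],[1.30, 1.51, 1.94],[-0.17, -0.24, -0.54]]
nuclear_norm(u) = 4.48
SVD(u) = [[0.06, -0.99, 0.1], [0.98, 0.08, 0.20], [-0.21, 0.09, 0.97]] @ diag([2.8456322218840513, 1.5423986927279558, 0.0870834682722844]) @ [[0.43, 0.54, 0.72], [0.84, 0.05, -0.54], [-0.32, 0.84, -0.43]]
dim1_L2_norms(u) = [1.54, 2.78, 0.61]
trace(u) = -0.25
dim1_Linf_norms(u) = [1.22, 1.94, 0.54]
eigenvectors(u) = [[-0.04, 0.88, 0.42],[0.99, -0.47, -0.79],[-0.13, 0.06, 0.44]]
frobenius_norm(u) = 3.24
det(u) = 0.38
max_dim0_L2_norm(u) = 2.22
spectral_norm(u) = 2.85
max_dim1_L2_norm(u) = 2.78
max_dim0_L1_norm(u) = 3.42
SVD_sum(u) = [[0.07,  0.09,  0.12],[1.21,  1.49,  2.01],[-0.26,  -0.32,  -0.43]] + [[-1.29,-0.07,0.83], [0.10,0.01,-0.06], [0.12,0.01,-0.07]] + [[-0.0, 0.01, -0.0], [-0.01, 0.01, -0.01], [-0.03, 0.07, -0.04]]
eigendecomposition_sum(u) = [[-0.03, -0.07, -0.09], [0.66, 1.49, 2.03], [-0.09, -0.20, -0.27]] + [[-1.19, 0.13, 1.37], [0.63, -0.07, -0.73], [-0.08, 0.01, 0.09]] + [[-0.00, -0.05, -0.34], [0.0, 0.09, 0.64], [-0.00, -0.05, -0.36]]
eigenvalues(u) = [1.19, -1.17, -0.27]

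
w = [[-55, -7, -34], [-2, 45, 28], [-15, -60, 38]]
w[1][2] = 28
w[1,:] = [-2, 45, 28]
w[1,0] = -2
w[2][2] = 38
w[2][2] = 38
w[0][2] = -34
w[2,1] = -60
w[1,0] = -2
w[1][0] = -2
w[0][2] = -34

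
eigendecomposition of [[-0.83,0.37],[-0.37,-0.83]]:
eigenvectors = [[0.71+0.00j, 0.71-0.00j], [0.00+0.71j, 0.00-0.71j]]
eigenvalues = [(-0.83+0.37j), (-0.83-0.37j)]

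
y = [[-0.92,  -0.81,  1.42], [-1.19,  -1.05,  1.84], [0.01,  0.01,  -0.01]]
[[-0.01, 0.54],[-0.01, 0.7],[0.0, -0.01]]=y @ [[0.03, -0.15],[0.15, -0.23],[0.1, 0.15]]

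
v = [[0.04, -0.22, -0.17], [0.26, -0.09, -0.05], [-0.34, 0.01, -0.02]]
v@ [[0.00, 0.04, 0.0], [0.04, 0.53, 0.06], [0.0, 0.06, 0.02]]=[[-0.01, -0.13, -0.02], [-0.00, -0.04, -0.01], [0.00, -0.01, 0.0]]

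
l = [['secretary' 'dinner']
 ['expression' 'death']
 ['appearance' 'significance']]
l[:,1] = ['dinner', 'death', 'significance']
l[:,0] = ['secretary', 'expression', 'appearance']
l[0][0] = 'secretary'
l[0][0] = 'secretary'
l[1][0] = 'expression'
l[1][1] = 'death'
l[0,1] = 'dinner'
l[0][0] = 'secretary'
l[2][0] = 'appearance'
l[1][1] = 'death'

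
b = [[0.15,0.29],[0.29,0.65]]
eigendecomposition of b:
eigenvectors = [[-0.91, -0.42], [0.42, -0.91]]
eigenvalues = [0.02, 0.78]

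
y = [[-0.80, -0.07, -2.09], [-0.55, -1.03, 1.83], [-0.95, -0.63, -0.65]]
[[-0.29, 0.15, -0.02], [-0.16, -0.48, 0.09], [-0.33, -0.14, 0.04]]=y @ [[0.37, -0.04, -0.00],[-0.04, 0.36, -0.07],[-0.0, -0.07, 0.01]]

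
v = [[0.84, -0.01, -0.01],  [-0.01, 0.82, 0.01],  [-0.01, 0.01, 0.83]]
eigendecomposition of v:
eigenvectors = [[0.76, -0.63, -0.17],[-0.4, -0.23, -0.89],[-0.52, -0.74, 0.43]]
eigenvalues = [0.85, 0.82, 0.81]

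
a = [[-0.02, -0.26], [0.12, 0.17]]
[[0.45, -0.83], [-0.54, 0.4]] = a@[[-2.31, -1.31], [-1.55, 3.28]]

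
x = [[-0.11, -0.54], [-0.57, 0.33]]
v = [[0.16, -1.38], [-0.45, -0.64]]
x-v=[[-0.27, 0.84], [-0.12, 0.97]]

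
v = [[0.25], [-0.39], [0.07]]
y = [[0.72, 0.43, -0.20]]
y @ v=[[-0.00]]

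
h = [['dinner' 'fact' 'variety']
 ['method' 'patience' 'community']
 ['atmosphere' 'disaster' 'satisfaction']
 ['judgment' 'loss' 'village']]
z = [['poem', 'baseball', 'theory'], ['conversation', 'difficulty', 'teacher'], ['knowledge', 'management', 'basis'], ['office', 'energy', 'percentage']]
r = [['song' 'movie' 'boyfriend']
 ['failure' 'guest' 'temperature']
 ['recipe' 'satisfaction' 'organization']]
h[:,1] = ['fact', 'patience', 'disaster', 'loss']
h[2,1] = 'disaster'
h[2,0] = 'atmosphere'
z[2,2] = 'basis'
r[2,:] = ['recipe', 'satisfaction', 'organization']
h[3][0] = 'judgment'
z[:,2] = ['theory', 'teacher', 'basis', 'percentage']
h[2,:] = ['atmosphere', 'disaster', 'satisfaction']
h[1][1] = 'patience'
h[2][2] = 'satisfaction'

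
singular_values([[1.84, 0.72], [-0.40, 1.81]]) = [2.07, 1.75]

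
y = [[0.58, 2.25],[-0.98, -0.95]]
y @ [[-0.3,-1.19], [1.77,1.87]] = [[3.81, 3.52], [-1.39, -0.61]]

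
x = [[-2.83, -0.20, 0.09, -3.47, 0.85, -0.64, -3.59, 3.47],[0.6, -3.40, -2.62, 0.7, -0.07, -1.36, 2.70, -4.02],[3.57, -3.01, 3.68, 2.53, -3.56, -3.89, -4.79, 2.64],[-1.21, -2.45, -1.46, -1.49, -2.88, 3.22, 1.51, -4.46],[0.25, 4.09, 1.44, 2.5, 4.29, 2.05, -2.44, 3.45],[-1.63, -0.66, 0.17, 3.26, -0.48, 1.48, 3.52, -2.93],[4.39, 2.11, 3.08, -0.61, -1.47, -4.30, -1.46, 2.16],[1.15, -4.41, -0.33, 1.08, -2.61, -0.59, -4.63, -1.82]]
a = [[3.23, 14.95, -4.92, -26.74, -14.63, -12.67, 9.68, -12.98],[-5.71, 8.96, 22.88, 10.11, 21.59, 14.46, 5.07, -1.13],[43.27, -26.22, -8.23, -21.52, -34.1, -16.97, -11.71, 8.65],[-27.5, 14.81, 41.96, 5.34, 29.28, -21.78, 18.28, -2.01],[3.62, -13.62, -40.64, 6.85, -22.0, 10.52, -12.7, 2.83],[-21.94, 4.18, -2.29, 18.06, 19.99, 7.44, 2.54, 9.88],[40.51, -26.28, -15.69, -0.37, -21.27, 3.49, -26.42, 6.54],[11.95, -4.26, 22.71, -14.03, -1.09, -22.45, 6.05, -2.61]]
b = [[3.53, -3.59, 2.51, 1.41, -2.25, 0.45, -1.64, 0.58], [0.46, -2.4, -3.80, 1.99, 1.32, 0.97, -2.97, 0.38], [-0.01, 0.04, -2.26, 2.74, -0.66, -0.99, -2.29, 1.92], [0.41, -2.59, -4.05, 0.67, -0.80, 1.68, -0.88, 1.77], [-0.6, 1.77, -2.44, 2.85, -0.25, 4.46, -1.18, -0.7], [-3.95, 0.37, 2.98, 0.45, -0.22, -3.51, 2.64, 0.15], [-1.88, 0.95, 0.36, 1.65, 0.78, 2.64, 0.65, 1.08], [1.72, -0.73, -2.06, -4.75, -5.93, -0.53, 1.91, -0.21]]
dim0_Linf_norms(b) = [3.95, 3.59, 4.05, 4.75, 5.93, 4.46, 2.97, 1.92]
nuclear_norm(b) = 41.16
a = x @ b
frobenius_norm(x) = 21.46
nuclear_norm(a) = 275.92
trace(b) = -3.78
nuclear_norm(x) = 48.30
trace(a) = -34.29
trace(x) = -1.55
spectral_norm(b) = 10.67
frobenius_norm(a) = 146.61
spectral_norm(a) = 117.90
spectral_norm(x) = 14.12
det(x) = 47966.17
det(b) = -28084.69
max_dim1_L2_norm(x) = 9.97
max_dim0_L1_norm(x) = 24.95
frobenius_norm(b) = 17.36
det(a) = -1347203997.88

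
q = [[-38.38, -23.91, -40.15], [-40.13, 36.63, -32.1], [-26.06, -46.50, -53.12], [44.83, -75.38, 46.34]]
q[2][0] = -26.06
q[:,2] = [-40.15, -32.1, -53.12, 46.34]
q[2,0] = -26.06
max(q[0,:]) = -23.91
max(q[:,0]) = 44.83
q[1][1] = 36.63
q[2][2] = -53.12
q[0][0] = -38.38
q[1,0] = -40.13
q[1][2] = -32.1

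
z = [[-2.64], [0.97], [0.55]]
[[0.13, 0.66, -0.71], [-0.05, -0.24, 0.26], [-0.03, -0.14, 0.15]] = z@[[-0.05, -0.25, 0.27]]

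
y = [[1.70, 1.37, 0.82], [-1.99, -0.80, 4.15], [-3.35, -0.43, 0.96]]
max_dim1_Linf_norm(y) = 4.15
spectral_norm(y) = 5.45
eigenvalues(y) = [(1.64+2.95j), (1.64-2.95j), (-1.42+0j)]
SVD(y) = [[-0.16, -0.68, 0.71],[0.81, -0.51, -0.3],[0.56, 0.53, 0.63]] @ diag([5.449925590694744, 2.9826790615152596, 0.996411898709068]) @ [[-0.69, -0.2, 0.69], [-0.64, -0.25, -0.72], [-0.32, 0.95, -0.04]]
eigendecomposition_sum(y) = [[(0.98+1.04j), 0.54+0.08j, 0.61-0.89j], [-1.35+1.73j, (-0+0.85j), 1.50+0.72j], [(-1.56+0.55j), -0.34+0.54j, (0.66+1.07j)]] + [[0.98-1.04j, 0.54-0.08j, (0.61+0.89j)], [-1.35-1.73j, (-0-0.85j), (1.5-0.72j)], [(-1.56-0.55j), (-0.34-0.54j), (0.66-1.07j)]] + [[(-0.26-0j), (0.28+0j), (-0.41-0j)], [0.72+0.00j, -0.80-0.00j, 1.14+0.00j], [(-0.23-0j), 0.25+0.00j, (-0.37-0j)]]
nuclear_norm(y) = 9.43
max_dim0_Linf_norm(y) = 4.15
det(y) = -16.20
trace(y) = 1.86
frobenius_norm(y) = 6.29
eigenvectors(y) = [[(0.07-0.46j),(0.07+0.46j),0.32+0.00j],[(0.71+0j),(0.71-0j),(-0.9+0j)],[0.45+0.29j,(0.45-0.29j),(0.29+0j)]]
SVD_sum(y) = [[0.62,0.18,-0.62], [-3.06,-0.90,3.05], [-2.13,-0.63,2.12]] + [[1.31, 0.52, 1.47], [0.97, 0.38, 1.09], [-1.01, -0.4, -1.14]] + [[-0.23,0.67,-0.03],[0.1,-0.28,0.01],[-0.2,0.60,-0.03]]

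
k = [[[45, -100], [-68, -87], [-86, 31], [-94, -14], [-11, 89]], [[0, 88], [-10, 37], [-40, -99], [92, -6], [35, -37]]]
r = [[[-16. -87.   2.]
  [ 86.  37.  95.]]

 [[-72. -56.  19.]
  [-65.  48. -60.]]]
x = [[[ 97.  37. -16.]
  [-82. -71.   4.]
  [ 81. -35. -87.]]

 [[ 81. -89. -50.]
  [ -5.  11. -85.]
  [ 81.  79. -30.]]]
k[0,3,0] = -94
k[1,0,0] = 0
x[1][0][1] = -89.0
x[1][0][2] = -50.0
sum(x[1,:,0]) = 157.0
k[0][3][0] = -94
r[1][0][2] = 19.0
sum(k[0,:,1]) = -81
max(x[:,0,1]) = 37.0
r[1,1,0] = -65.0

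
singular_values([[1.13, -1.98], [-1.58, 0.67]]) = [2.72, 0.87]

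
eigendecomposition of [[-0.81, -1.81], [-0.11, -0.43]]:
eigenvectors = [[-0.99, 0.94],  [-0.16, -0.35]]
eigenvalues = [-1.1, -0.14]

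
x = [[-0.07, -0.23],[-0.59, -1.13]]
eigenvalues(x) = [0.05, -1.25]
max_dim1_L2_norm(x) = 1.27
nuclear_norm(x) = 1.34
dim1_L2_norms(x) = [0.24, 1.27]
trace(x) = -1.20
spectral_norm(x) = 1.30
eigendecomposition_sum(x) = [[0.04, -0.01], [-0.02, 0.00]] + [[-0.11, -0.22],  [-0.57, -1.13]]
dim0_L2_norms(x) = [0.59, 1.15]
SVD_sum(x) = [[-0.11, -0.21],[-0.58, -1.13]] + [[0.04, -0.02], [-0.01, 0.00]]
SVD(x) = [[-0.18, -0.98], [-0.98, 0.18]] @ diag([1.296493013244671, 0.043656232175405194]) @ [[0.46,0.89],[-0.89,0.46]]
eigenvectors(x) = [[0.89, 0.19], [-0.45, 0.98]]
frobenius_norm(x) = 1.30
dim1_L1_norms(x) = [0.3, 1.72]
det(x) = -0.06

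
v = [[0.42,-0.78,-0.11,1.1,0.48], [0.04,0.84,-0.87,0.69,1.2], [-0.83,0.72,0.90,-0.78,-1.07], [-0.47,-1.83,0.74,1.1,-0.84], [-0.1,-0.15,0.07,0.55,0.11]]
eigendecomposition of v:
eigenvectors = [[(-0.24+0.35j),  -0.24-0.35j,  -0.31+0.00j,  0.10-0.28j,  0.10+0.28j], [0.20+0.35j,  0.20-0.35j,  -0.24+0.00j,  (0.25+0.13j),  (0.25-0.13j)], [(0.02-0.48j),  (0.02+0.48j),  (0.48+0j),  (0.81+0j),  0.81-0.00j], [-0.63+0.00j,  (-0.63-0j),  (-0.32+0j),  0.19+0.16j,  (0.19-0.16j)], [(-0.12+0.1j),  -0.12-0.10j,  0.71+0.00j,  (0.34-0.06j),  0.34+0.06j]]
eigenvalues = [(1.3+1.99j), (1.3-1.99j), (0.01+0j), (0.38+0.34j), (0.38-0.34j)]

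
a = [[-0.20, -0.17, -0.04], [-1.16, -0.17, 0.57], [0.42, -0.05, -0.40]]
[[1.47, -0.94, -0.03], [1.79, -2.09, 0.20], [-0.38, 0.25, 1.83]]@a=[[0.78, -0.09, -0.58], [2.15, 0.04, -1.34], [0.55, -0.07, -0.57]]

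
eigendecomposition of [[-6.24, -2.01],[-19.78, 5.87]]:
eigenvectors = [[-0.6, 0.13], [-0.80, -0.99]]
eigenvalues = [-8.93, 8.56]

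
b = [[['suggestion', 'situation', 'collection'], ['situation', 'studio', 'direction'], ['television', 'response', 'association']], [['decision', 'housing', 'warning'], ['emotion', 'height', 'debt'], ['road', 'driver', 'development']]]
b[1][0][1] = 'housing'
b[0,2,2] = 'association'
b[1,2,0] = 'road'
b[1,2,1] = 'driver'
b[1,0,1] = 'housing'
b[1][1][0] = 'emotion'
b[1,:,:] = [['decision', 'housing', 'warning'], ['emotion', 'height', 'debt'], ['road', 'driver', 'development']]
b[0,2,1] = 'response'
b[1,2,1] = 'driver'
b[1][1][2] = 'debt'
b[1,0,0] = 'decision'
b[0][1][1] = 'studio'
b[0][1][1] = 'studio'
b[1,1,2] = 'debt'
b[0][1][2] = 'direction'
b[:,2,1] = ['response', 'driver']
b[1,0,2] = 'warning'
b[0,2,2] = 'association'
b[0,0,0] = 'suggestion'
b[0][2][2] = 'association'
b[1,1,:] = ['emotion', 'height', 'debt']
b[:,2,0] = ['television', 'road']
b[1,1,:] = ['emotion', 'height', 'debt']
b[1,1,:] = ['emotion', 'height', 'debt']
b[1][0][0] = 'decision'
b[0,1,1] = 'studio'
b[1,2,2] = 'development'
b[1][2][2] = 'development'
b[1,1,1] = 'height'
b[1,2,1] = 'driver'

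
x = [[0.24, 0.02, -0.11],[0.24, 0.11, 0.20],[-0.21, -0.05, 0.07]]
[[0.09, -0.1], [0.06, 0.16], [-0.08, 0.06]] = x@[[0.28, -0.09], [0.26, 0.25], [-0.16, 0.77]]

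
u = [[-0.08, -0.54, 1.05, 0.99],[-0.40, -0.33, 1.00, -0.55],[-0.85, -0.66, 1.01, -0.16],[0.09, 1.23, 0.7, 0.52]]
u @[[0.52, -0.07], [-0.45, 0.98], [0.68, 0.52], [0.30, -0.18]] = [[1.21,-0.16], [0.46,0.32], [0.49,-0.03], [0.13,1.47]]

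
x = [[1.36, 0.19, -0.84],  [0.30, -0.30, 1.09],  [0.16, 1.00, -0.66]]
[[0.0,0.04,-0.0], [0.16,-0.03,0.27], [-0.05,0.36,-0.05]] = x @ [[0.08,0.02,0.13],[0.02,0.41,0.08],[0.13,0.08,0.23]]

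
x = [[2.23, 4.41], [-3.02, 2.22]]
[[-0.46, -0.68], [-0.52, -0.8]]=x @[[0.07, 0.11], [-0.14, -0.21]]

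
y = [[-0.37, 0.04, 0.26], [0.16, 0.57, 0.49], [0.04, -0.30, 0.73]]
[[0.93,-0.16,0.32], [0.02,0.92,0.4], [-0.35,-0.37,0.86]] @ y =[[-0.36, -0.15, 0.40], [0.16, 0.41, 0.75], [0.10, -0.48, 0.36]]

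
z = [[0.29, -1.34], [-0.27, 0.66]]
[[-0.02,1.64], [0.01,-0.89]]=z @ [[-0.01, 0.63], [0.01, -1.09]]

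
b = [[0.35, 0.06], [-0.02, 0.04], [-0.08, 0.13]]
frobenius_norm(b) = 0.39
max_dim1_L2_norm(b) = 0.36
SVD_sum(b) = [[0.35, 0.03], [-0.02, -0.0], [-0.07, -0.01]] + [[-0.0, 0.03],[-0.0, 0.04],[-0.01, 0.14]]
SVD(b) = [[-0.98, -0.19], [0.05, -0.29], [0.19, -0.94]] @ diag([0.3608164781482424, 0.14564157750003567]) @ [[-1.00, -0.09], [0.09, -1.00]]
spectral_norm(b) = 0.36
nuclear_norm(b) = 0.51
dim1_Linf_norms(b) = [0.35, 0.04, 0.13]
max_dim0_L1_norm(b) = 0.45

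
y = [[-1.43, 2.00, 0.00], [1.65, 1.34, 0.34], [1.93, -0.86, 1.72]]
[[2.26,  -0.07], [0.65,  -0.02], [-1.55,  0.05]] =y@[[-0.32, 0.01], [0.90, -0.03], [-0.09, 0.00]]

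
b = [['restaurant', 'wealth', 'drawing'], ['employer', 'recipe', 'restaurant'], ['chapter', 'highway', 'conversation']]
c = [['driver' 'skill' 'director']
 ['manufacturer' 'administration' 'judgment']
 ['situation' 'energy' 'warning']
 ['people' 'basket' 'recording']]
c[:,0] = ['driver', 'manufacturer', 'situation', 'people']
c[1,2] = 'judgment'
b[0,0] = 'restaurant'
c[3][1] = 'basket'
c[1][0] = 'manufacturer'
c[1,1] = 'administration'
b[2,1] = 'highway'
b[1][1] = 'recipe'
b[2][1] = 'highway'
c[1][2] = 'judgment'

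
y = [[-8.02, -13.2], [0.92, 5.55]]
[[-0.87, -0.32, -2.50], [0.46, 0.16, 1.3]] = y@ [[-0.04, -0.01, -0.10], [0.09, 0.03, 0.25]]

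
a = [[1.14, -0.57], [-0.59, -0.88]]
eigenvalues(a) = [1.29, -1.03]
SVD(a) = [[-0.96, 0.29], [0.29, 0.96]] @ diag([1.2950728477411062, 1.0343047515330002]) @ [[-0.98, 0.22], [-0.22, -0.98]]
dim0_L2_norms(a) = [1.28, 1.05]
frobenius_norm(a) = 1.66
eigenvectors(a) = [[0.97, 0.25], [-0.26, 0.97]]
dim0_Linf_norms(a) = [1.14, 0.88]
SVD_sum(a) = [[1.21, -0.27], [-0.37, 0.08]] + [[-0.07,-0.30], [-0.22,-0.96]]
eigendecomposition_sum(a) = [[1.21, -0.32],[-0.33, 0.09]] + [[-0.07, -0.25], [-0.26, -0.97]]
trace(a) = 0.26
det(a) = -1.34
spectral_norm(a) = 1.30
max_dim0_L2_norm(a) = 1.28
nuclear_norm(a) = 2.33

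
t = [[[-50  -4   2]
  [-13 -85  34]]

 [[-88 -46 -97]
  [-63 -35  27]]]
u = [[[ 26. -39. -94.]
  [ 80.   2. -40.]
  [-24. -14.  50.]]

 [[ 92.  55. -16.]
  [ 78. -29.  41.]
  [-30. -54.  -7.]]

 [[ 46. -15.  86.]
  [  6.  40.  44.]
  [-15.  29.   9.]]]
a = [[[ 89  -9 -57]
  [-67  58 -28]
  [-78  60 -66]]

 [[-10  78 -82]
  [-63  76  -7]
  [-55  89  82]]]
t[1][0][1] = -46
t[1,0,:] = [-88, -46, -97]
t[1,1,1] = -35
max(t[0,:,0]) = -13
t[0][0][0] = -50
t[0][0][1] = -4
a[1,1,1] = 76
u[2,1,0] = 6.0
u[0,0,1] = -39.0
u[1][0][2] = -16.0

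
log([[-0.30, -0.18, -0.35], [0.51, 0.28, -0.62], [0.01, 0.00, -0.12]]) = [[-1.47, -0.05, -27.59], [0.82, -1.7, 31.54], [0.44, 0.20, -3.59]]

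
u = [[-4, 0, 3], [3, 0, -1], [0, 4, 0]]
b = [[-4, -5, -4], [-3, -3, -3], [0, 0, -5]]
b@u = [[1, -16, -7], [3, -12, -6], [0, -20, 0]]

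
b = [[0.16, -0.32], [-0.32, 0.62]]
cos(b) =[[0.94, 0.12],  [0.12, 0.77]]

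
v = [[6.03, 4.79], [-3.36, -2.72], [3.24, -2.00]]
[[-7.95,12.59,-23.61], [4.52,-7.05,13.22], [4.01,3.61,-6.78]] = v @ [[0.12, 1.54, -2.89], [-1.81, 0.69, -1.29]]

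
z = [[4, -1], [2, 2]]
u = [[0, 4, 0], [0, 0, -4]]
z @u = [[0, 16, 4], [0, 8, -8]]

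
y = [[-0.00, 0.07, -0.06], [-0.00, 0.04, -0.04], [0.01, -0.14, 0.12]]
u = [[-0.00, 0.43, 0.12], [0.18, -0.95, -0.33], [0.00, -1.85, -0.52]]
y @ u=[[0.01, 0.04, 0.01], [0.01, 0.04, 0.01], [-0.03, -0.08, -0.01]]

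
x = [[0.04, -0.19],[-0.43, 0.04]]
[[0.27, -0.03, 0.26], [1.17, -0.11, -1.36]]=x @ [[-2.92, 0.27, 3.09], [-2.04, 0.21, -0.74]]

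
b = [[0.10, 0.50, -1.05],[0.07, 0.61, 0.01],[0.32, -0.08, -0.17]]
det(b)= 0.208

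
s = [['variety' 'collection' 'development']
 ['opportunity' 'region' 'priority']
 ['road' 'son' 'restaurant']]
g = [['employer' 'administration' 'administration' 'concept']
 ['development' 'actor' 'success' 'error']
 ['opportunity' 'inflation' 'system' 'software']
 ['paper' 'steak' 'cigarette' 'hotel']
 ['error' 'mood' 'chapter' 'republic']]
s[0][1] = 'collection'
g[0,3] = 'concept'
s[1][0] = 'opportunity'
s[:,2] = ['development', 'priority', 'restaurant']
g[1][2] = 'success'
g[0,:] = ['employer', 'administration', 'administration', 'concept']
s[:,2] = ['development', 'priority', 'restaurant']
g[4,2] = 'chapter'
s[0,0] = 'variety'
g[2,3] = 'software'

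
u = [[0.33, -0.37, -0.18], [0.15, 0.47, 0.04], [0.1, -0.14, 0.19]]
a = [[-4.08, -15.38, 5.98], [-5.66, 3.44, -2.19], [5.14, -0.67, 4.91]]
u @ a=[[-0.18,-6.23,1.90], [-3.07,-0.72,0.06], [1.36,-2.15,1.84]]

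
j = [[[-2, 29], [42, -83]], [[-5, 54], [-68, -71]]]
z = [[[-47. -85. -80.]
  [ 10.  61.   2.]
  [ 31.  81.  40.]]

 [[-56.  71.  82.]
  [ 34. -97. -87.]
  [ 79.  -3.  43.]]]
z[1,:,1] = [71.0, -97.0, -3.0]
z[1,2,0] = 79.0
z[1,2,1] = -3.0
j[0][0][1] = 29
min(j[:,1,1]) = -83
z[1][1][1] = -97.0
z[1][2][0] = 79.0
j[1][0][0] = -5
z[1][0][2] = 82.0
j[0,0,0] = -2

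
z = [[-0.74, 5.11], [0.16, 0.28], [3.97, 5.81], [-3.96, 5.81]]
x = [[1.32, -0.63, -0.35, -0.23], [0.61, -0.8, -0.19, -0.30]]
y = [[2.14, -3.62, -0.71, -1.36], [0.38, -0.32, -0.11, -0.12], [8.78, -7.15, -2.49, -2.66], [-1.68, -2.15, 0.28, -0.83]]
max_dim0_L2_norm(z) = 9.68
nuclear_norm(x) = 2.22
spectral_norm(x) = 1.81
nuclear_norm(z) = 15.33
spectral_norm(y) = 12.64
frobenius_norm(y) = 13.04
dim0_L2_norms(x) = [1.45, 1.02, 0.4, 0.38]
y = z @ x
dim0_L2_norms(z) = [5.66, 9.68]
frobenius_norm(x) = 1.86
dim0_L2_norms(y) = [9.2, 8.3, 2.61, 3.1]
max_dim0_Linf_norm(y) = 8.78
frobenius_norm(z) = 11.21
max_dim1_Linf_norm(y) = 8.78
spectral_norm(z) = 9.69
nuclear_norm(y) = 15.84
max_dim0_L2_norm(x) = 1.45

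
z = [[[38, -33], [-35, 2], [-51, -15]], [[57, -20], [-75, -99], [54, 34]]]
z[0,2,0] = -51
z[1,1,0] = -75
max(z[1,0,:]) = 57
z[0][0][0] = 38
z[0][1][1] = 2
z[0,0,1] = -33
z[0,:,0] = [38, -35, -51]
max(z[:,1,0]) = -35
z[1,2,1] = 34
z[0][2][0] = -51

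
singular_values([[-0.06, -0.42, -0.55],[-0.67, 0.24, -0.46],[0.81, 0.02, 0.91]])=[1.52, 0.61, 0.0]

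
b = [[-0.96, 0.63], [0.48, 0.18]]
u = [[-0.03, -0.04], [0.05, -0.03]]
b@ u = [[0.06, 0.02],[-0.01, -0.02]]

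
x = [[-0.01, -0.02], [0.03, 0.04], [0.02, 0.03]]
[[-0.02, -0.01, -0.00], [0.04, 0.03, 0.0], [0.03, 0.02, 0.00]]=x @ [[0.6, 0.30, -0.18], [0.49, 0.58, 0.22]]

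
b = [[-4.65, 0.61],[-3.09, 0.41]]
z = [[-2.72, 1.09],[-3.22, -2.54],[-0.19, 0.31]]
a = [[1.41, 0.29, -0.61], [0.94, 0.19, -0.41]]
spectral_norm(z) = 4.47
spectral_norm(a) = 1.88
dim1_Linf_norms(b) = [4.65, 3.09]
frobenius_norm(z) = 5.05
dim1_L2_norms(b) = [4.69, 3.12]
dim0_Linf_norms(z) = [3.22, 2.54]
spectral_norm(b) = 5.63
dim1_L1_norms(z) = [3.81, 5.76, 0.5]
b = a @ z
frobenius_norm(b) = 5.63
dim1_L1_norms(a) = [2.31, 1.54]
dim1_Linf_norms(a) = [1.41, 0.94]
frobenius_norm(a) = 1.88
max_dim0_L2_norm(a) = 1.69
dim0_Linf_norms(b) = [4.65, 0.61]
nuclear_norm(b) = 5.64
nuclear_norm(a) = 1.88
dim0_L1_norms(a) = [2.35, 0.48, 1.02]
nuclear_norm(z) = 6.83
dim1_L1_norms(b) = [5.26, 3.5]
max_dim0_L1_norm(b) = 7.74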